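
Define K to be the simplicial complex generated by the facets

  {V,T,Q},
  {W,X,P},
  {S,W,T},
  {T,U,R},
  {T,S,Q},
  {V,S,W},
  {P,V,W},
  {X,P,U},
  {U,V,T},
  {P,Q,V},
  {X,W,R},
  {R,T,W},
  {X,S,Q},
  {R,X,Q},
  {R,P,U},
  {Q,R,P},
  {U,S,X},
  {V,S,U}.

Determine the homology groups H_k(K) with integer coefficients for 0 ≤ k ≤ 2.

Order the vertices as P < Q < R < S < T < U < V < W < X. Listing each simplex with vertices in this order, K has dimension 2 with simplices:

  0-simplices (9): P, Q, R, S, T, U, V, W, X
  1-simplices (27): PQ, PR, PU, PV, PW, PX, QR, QS, QT, QV, QX, RT, RU, RW, RX, ST, SU, SV, SW, SX, TU, TV, TW, UV, UX, VW, WX
  2-simplices (18): PQR, PQV, PRU, PUX, PVW, PWX, QRX, QST, QSX, QTV, RTU, RTW, RWX, STW, SUV, SUX, SVW, TUV

giving chain groups C_0 ≅ Z^9, C_1 ≅ Z^27, C_2 ≅ Z^18.

Boundary ∂_1: C_1 → C_0 maps an edge to its endpoints' difference, ∂[p,q] = q − p. For instance
  ∂PV = V − P.
This gives a 9×27 integer matrix of rank 8; reducing to Smith normal form yields diagonal entries (1,1,1,1,1,1,1,1).

Boundary ∂_2: C_2 → C_1 maps a triangle to the signed sum of its edges. For instance
  ∂PRU = RU − PU + PR,
  ∂QTV = TV − QV + QT.
This gives a 27×18 integer matrix of rank 18; reducing to Smith normal form yields diagonal entries (1,1,1,1,1,1,1,1,1,1,1,1,1,1,1,1,1,2).

Now H_k = ker ∂_k / im ∂_{k+1}, so:

  H_0: rank C_0 − rank ∂_1 = 9 − 8 = 1, and the invariant factors of ∂_1 are all 1, so H_0 ≅ Z.
  H_1: rank ker ∂_1 − rank ∂_2 = (27 − 8) − 18 = 1, and ∂_2 has invariant factor 2 > 1, so H_1 ≅ Z ⊕ Z/2.
  H_2: rank ker ∂_2 − rank ∂_3 = (18 − 18) − 0 = 0, and there is no ∂_3, so H_2 ≅ 0.

H_0 ≅ Z,  H_1 ≅ Z ⊕ Z/2,  H_2 = 0.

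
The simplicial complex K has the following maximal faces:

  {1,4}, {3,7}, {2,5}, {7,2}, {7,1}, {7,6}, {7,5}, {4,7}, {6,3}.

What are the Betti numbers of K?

b_0 = 1, b_1 = 3.

K has 7 vertices, 9 edges.
rank ∂_0 = 0, rank ∂_1 = 6 ⇒ b_0 = 7 − 0 − 6 = 1; all invariant factors of ∂_1 are 1 so no torsion. So H_0 ≅ Z.
rank ∂_1 = 6, rank ∂_2 = 0 ⇒ b_1 = 9 − 6 − 0 = 3. So H_1 ≅ Z^3.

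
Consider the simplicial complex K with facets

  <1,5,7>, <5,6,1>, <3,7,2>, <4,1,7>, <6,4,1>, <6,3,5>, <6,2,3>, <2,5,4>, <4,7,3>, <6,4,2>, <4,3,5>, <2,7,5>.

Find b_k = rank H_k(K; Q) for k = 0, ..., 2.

b_0 = 1, b_1 = 0, b_2 = 0.

Fix the vertex order 1 < 2 < 3 < 4 < 5 < 6 < 7 and write every simplex with vertices in increasing order. Then dim K = 2 and the simplices of K are:

  0-simplices (7): [1], [2], [3], [4], [5], [6], [7]
  1-simplices (18): [1,4], [1,5], [1,6], [1,7], [2,3], [2,4], [2,5], [2,6], [2,7], [3,4], [3,5], [3,6], [3,7], [4,5], [4,6], [4,7], [5,6], [5,7]
  2-simplices (12): [1,4,6], [1,4,7], [1,5,6], [1,5,7], [2,3,6], [2,3,7], [2,4,5], [2,4,6], [2,5,7], [3,4,5], [3,4,7], [3,5,6]

giving chain groups C_0 ≅ Z^7, C_1 ≅ Z^18, C_2 ≅ Z^12.

∂_1: C_1 → C_0 sends each edge [p,q] (with p < q) to q − p.
The resulting 7×18 matrix has rank 6, and its Smith normal form has invariant factors (1,1,1,1,1,1).

Boundary ∂_2: C_2 → C_1 maps a triangle to the signed sum of its edges. For instance
  ∂[1,5,7] = [5,7] − [1,7] + [1,5],
  ∂[3,4,7] = [4,7] − [3,7] + [3,4].
The resulting 18×12 matrix has rank 12, and its Smith normal form has invariant factors (1,1,1,1,1,1,1,1,1,1,1,2).

Computing H_k = (kernel of ∂_k) / (image of ∂_{k+1}):

  H_0: rank C_0 − rank ∂_1 = 7 − 6 = 1, and the invariant factors of ∂_1 are all 1, so H_0 ≅ Z.
  H_1: rank ker ∂_1 − rank ∂_2 = (18 − 6) − 12 = 0, and ∂_2 has invariant factor 2 > 1, so H_1 ≅ Z/2Z.
  H_2: rank ker ∂_2 − rank ∂_3 = (12 − 12) − 0 = 0, and there is no ∂_3, so H_2 ≅ 0.

As a check, the Euler characteristic is 7 − 18 + 12 = 1, which agrees with 1 − 0 + 0 = 1.

Hence the Betti numbers are b_0 = 1, b_1 = 0, b_2 = 0.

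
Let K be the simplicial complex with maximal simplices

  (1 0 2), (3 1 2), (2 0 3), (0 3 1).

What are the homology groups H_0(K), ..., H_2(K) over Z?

Fix the vertex order 0 < 1 < 2 < 3 and write every simplex with vertices in increasing order. Then dim K = 2 and the simplices of K are:

  0-simplices (4): [0], [1], [2], [3]
  1-simplices (6): [0,1], [0,2], [0,3], [1,2], [1,3], [2,3]
  2-simplices (4): [0,1,2], [0,1,3], [0,2,3], [1,2,3]

Hence C_0 ≅ Z^4, C_1 ≅ Z^6, C_2 ≅ Z^4.

The boundary map ∂_1: C_1 → C_0 sends each edge [p,q] (with p < q) to q − p. For instance
  ∂[0,3] = [3] − [0].
This gives a 4×6 integer matrix of rank 3; reducing to Smith normal form yields diagonal entries (1,1,1).

∂_2: C_2 → C_1 sends each 2-simplex [p,q,r] to [q,r] − [p,r] + [p,q]. For instance
  ∂[0,2,3] = [2,3] − [0,3] + [0,2],
  ∂[1,2,3] = [2,3] − [1,3] + [1,2].
As a 6×4 matrix over Z this has rank 3, with invariant factors (1,1,1).

From H_k ≅ ker(∂_k) / im(∂_{k+1}) we obtain:

  H_0: rank C_0 − rank ∂_1 = 4 − 3 = 1, and the invariant factors of ∂_1 are all 1, so H_0 = Z.
  H_1: rank ker ∂_1 − rank ∂_2 = (6 − 3) − 3 = 0, and the invariant factors of ∂_2 are all 1, so H_1 = 0.
  H_2: rank ker ∂_2 − rank ∂_3 = (4 − 3) − 0 = 1, and there is no ∂_3, so H_2 = Z.

(K is a triangulation of the 2-sphere S^2.)

H_0 ≅ Z,  H_1 = 0,  H_2 ≅ Z.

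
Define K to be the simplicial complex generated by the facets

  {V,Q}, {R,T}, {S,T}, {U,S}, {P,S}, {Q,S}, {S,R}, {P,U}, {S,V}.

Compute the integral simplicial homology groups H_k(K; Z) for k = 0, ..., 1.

H_0 = Z,  H_1 = Z^3.

K has 7 vertices, 9 edges.
rank ∂_0 = 0, rank ∂_1 = 6 ⇒ b_0 = 7 − 0 − 6 = 1; all invariant factors of ∂_1 are 1 so no torsion. So H_0 = Z.
rank ∂_1 = 6, rank ∂_2 = 0 ⇒ b_1 = 9 − 6 − 0 = 3. So H_1 = Z^3.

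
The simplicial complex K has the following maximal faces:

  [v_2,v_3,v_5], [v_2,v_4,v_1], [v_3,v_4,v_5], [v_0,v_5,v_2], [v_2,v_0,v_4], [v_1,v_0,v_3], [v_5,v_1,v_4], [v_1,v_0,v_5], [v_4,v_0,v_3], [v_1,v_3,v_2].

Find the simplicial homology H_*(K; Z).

H_0 ≅ Z,  H_1 ≅ Z/2,  H_2 = 0.

We work with the vertex ordering v_0 < v_1 < v_2 < v_3 < v_4 < v_5. The simplices of K, each written with vertices in increasing order, are:

  0-simplices (6): [v_0], [v_1], [v_2], [v_3], [v_4], [v_5]
  1-simplices (15): (15 of them)
  2-simplices (10): [v_0,v_1,v_3], [v_0,v_1,v_5], [v_0,v_2,v_4], [v_0,v_2,v_5], [v_0,v_3,v_4], [v_1,v_2,v_3], [v_1,v_2,v_4], [v_1,v_4,v_5], [v_2,v_3,v_5], [v_3,v_4,v_5]

so the chain groups are C_0 ≅ Z^6, C_1 ≅ Z^15, C_2 ≅ Z^10.

Boundary ∂_1: C_1 → C_0 maps an edge to its endpoints' difference, ∂[p,q] = q − p. For instance
  ∂[v_1,v_5] = [v_5] − [v_1].
The 6×15 boundary matrix has rank 5 and Smith normal form diag(1,1,1,1,1).

The boundary map ∂_2: C_2 → C_1 acts by ∂[p,q,r] = [q,r] − [p,r] + [p,q]. For instance
  ∂[v_1,v_2,v_3] = [v_2,v_3] − [v_1,v_3] + [v_1,v_2],
  ∂[v_0,v_3,v_4] = [v_3,v_4] − [v_0,v_4] + [v_0,v_3].
The resulting 15×10 matrix has rank 10, and its Smith normal form has invariant factors (1,1,1,1,1,1,1,1,1,2).

Reading off H_k = ker ∂_k / im ∂_{k+1}:

  H_0: rank C_0 − rank ∂_1 = 6 − 5 = 1, and the invariant factors of ∂_1 are all 1, so H_0 = Z.
  H_1: rank ker ∂_1 − rank ∂_2 = (15 − 5) − 10 = 0, and ∂_2 has invariant factor 2 > 1, so H_1 = Z/2.
  H_2: rank ker ∂_2 − rank ∂_3 = (10 − 10) − 0 = 0, and there is no ∂_3, so H_2 = 0.

As a check, the Euler characteristic is 6 − 15 + 10 = 1, which agrees with 1 − 0 + 0 = 1.
(K is a triangulation of the real projective plane RP^2.)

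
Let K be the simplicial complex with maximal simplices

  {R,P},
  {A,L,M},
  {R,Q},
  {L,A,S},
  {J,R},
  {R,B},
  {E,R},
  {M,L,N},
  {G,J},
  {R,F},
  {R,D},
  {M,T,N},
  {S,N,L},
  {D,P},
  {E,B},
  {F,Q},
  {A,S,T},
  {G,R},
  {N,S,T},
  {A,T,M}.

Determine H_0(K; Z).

We work with the vertex ordering A < B < D < E < F < G < J < L < M < N < P < Q < R < S < T. The simplices of K, each written with vertices in increasing order, are:

  0-simplices (15): A, B, D, E, F, G, J, L, M, N, P, Q, R, S, T
  1-simplices (24): AL, AM, AS, AT, BE, BR, DP, DR, ER, FQ, FR, GJ, GR, JR, LM, LN, LS, MN, MT, NS, NT, PR, QR, ST
  2-simplices (8): ALM, ALS, AMT, AST, LMN, LNS, MNT, NST

Hence C_0 ≅ Z^15, C_1 ≅ Z^24, C_2 ≅ Z^8.

The boundary map ∂_1: C_1 → C_0 sends each edge [p,q] (with p < q) to q − p.
This gives a 15×24 integer matrix of rank 13; reducing to Smith normal form yields diagonal entries (1,1,1,1,1,1,1,1,1,1,1,1,1).

∂_2: C_2 → C_1 maps a triangle to the signed sum of its edges. For instance
  ∂MNT = NT − MT + MN,
  ∂LMN = MN − LN + LM.
As a 24×8 matrix over Z this has rank 7, with invariant factors (1,1,1,1,1,1,1).

Computing H_k = (kernel of ∂_k) / (image of ∂_{k+1}):

  H_0: rank C_0 − rank ∂_1 = 15 − 13 = 2, and the invariant factors of ∂_1 are all 1, so H_0 ≅ Z^2.

H_0 ≅ Z^2.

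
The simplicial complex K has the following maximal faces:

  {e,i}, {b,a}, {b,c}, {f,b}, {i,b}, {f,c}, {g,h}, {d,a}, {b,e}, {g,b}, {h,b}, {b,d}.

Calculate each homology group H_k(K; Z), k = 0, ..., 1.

H_0 ≅ Z,  H_1 ≅ Z^4.

K has 9 vertices, 12 edges.
rank ∂_0 = 0, rank ∂_1 = 8 ⇒ b_0 = 9 − 0 − 8 = 1; all invariant factors of ∂_1 are 1 so no torsion. So H_0 = Z.
rank ∂_1 = 8, rank ∂_2 = 0 ⇒ b_1 = 12 − 8 − 0 = 4. So H_1 = Z^4.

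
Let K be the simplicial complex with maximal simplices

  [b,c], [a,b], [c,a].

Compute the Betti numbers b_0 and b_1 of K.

We work with the vertex ordering a < b < c. The simplices of K, each written with vertices in increasing order, are:

  0-simplices (3): a, b, c
  1-simplices (3): ab, ac, bc

Hence C_0 ≅ Z^3, C_1 ≅ Z^3.

Boundary ∂_1: C_1 → C_0 sends each edge [p,q] (with p < q) to q − p. For instance
  ∂bc = c − b.
This gives a 3×3 integer matrix of rank 2; reducing to Smith normal form yields diagonal entries (1,1).

From H_k ≅ ker(∂_k) / im(∂_{k+1}) we obtain:

  H_0: rank C_0 − rank ∂_1 = 3 − 2 = 1, and the invariant factors of ∂_1 are all 1, so H_0 ≅ Z.
  H_1: rank ker ∂_1 − rank ∂_2 = (3 − 2) − 0 = 1, and there is no ∂_2, so H_1 ≅ Z.

(K is a triangulation of the circle S^1.)

Hence the Betti numbers are b_0 = 1, b_1 = 1.

b_0 = 1, b_1 = 1.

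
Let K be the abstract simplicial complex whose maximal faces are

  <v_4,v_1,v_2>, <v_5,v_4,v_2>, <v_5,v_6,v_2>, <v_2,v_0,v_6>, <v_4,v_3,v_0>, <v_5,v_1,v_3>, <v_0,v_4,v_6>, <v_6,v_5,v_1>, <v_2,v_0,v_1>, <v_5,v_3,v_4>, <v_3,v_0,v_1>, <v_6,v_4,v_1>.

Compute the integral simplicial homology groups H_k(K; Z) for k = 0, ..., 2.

We work with the vertex ordering v_0 < v_1 < v_2 < v_3 < v_4 < v_5 < v_6. The simplices of K, each written with vertices in increasing order, are:

  0-simplices (7): [v_0], [v_1], [v_2], [v_3], [v_4], [v_5], [v_6]
  1-simplices (18): (18 of them)
  2-simplices (12): (12 of them)

Hence C_0 ≅ Z^7, C_1 ≅ Z^18, C_2 ≅ Z^12.

∂_1: C_1 → C_0 is given by ∂[p,q] = [q] − [p].
The resulting 7×18 matrix has rank 6, and its Smith normal form has invariant factors (1,1,1,1,1,1).

Boundary ∂_2: C_2 → C_1 maps a triangle to the signed sum of its edges. For instance
  ∂[v_0,v_1,v_3] = [v_1,v_3] − [v_0,v_3] + [v_0,v_1],
  ∂[v_1,v_5,v_6] = [v_5,v_6] − [v_1,v_6] + [v_1,v_5].
The 18×12 boundary matrix has rank 12 and Smith normal form diag(1,1,1,1,1,1,1,1,1,1,1,2).

Reading off H_k = ker ∂_k / im ∂_{k+1}:

  H_0: rank C_0 − rank ∂_1 = 7 − 6 = 1, and the invariant factors of ∂_1 are all 1, so H_0 ≅ Z.
  H_1: rank ker ∂_1 − rank ∂_2 = (18 − 6) − 12 = 0, and ∂_2 has invariant factor 2 > 1, so H_1 ≅ Z/2Z.
  H_2: rank ker ∂_2 − rank ∂_3 = (12 − 12) − 0 = 0, and there is no ∂_3, so H_2 ≅ 0.

As a check, the Euler characteristic is 7 − 18 + 12 = 1, which agrees with 1 − 0 + 0 = 1.

H_0 ≅ Z,  H_1 ≅ Z/2Z,  H_2 = 0.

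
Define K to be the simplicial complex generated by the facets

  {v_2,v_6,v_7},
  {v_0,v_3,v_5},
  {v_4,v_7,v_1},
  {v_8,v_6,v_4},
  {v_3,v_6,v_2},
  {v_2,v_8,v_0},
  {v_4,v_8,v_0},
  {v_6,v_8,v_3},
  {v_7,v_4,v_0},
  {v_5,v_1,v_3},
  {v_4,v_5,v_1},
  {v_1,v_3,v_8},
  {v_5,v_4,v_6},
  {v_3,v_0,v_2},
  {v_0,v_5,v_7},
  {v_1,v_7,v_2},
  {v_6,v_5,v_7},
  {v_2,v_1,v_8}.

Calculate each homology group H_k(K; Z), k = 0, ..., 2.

H_0 ≅ Z,  H_1 ≅ Z ⊕ Z/2,  H_2 = 0.

Take the total order v_0 < v_1 < v_2 < v_3 < v_4 < v_5 < v_6 < v_7 < v_8 on the vertex set. Then K (dimension 2) consists of the simplices:

  0-simplices (9): [v_0], [v_1], [v_2], [v_3], [v_4], [v_5], [v_6], [v_7], [v_8]
  1-simplices (27): (27 of them)
  2-simplices (18): (18 of them)

giving chain groups C_0 ≅ Z^9, C_1 ≅ Z^27, C_2 ≅ Z^18.

∂_1: C_1 → C_0 maps an edge to its endpoints' difference, ∂[p,q] = q − p. For instance
  ∂[v_4,v_7] = [v_7] − [v_4].
This gives a 9×27 integer matrix of rank 8; reducing to Smith normal form yields diagonal entries (1,1,1,1,1,1,1,1).

∂_2: C_2 → C_1 maps a triangle to the signed sum of its edges. For instance
  ∂[v_1,v_4,v_7] = [v_4,v_7] − [v_1,v_7] + [v_1,v_4],
  ∂[v_0,v_3,v_5] = [v_3,v_5] − [v_0,v_5] + [v_0,v_3].
As a 27×18 matrix over Z this has rank 18, with invariant factors (1,1,1,1,1,1,1,1,1,1,1,1,1,1,1,1,1,2).

Now H_k = ker ∂_k / im ∂_{k+1}, so:

  H_0: rank C_0 − rank ∂_1 = 9 − 8 = 1, and the invariant factors of ∂_1 are all 1, so H_0 = Z.
  H_1: rank ker ∂_1 − rank ∂_2 = (27 − 8) − 18 = 1, and ∂_2 has invariant factor 2 > 1, so H_1 = Z ⊕ Z/2.
  H_2: rank ker ∂_2 − rank ∂_3 = (18 − 18) − 0 = 0, and there is no ∂_3, so H_2 = 0.

As a check, the Euler characteristic is 9 − 27 + 18 = 0, which agrees with 1 − 1 + 0 = 0.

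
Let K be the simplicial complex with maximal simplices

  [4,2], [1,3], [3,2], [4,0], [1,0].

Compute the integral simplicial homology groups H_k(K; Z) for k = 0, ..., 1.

H_0 = Z,  H_1 = Z.

Take the total order 0 < 1 < 2 < 3 < 4 on the vertex set. Then K (dimension 1) consists of the simplices:

  0-simplices (5): [0], [1], [2], [3], [4]
  1-simplices (5): [0,1], [0,4], [1,3], [2,3], [2,4]

so the chain groups are C_0 ≅ Z^5, C_1 ≅ Z^5.

Boundary ∂_1: C_1 → C_0 is given by ∂[p,q] = [q] − [p]. For instance
  ∂[0,1] = [1] − [0].
As a 5×5 matrix over Z this has rank 4, with invariant factors (1,1,1,1).

Computing H_k = (kernel of ∂_k) / (image of ∂_{k+1}):

  H_0: rank C_0 − rank ∂_1 = 5 − 4 = 1, and the invariant factors of ∂_1 are all 1, so H_0 ≅ Z.
  H_1: rank ker ∂_1 − rank ∂_2 = (5 − 4) − 0 = 1, and there is no ∂_2, so H_1 ≅ Z.

As a check, the Euler characteristic is 5 − 5 = 0, which agrees with 1 − 1 = 0.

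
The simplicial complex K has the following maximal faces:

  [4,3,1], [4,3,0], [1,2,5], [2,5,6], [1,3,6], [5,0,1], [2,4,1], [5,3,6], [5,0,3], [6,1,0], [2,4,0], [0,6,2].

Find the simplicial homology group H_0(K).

Order the vertices as 0 < 1 < 2 < 3 < 4 < 5 < 6. Listing each simplex with vertices in this order, K has dimension 2 with simplices:

  0-simplices (7): [0], [1], [2], [3], [4], [5], [6]
  1-simplices (18): [0,1], [0,2], [0,3], [0,4], [0,5], [0,6], [1,2], [1,3], [1,4], [1,5], [1,6], [2,4], [2,5], [2,6], [3,4], [3,5], [3,6], [5,6]
  2-simplices (12): [0,1,5], [0,1,6], [0,2,4], [0,2,6], [0,3,4], [0,3,5], [1,2,4], [1,2,5], [1,3,4], [1,3,6], [2,5,6], [3,5,6]

so the chain groups are C_0 ≅ Z^7, C_1 ≅ Z^18, C_2 ≅ Z^12.

The boundary map ∂_1: C_1 → C_0 maps an edge to its endpoints' difference, ∂[p,q] = q − p.
The resulting 7×18 matrix has rank 6, and its Smith normal form has invariant factors (1,1,1,1,1,1).

∂_2: C_2 → C_1 sends each 2-simplex [p,q,r] to [q,r] − [p,r] + [p,q]. For instance
  ∂[1,3,6] = [3,6] − [1,6] + [1,3],
  ∂[0,1,5] = [1,5] − [0,5] + [0,1].
This gives a 18×12 integer matrix of rank 12; reducing to Smith normal form yields diagonal entries (1,1,1,1,1,1,1,1,1,1,1,2).

Now H_k = ker ∂_k / im ∂_{k+1}, so:

  H_0: rank C_0 − rank ∂_1 = 7 − 6 = 1, and the invariant factors of ∂_1 are all 1, so H_0 ≅ Z.

H_0 ≅ Z.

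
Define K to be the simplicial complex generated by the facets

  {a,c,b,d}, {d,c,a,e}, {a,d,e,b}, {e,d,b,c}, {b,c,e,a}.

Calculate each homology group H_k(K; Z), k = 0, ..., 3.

H_0 ≅ Z,  H_1 = 0,  H_2 = 0,  H_3 ≅ Z.

K has 5 vertices, 10 edges, 10 triangles, 5 3-simplices.
rank ∂_0 = 0, rank ∂_1 = 4 ⇒ b_0 = 5 − 0 − 4 = 1; all invariant factors of ∂_1 are 1 so no torsion. So H_0 ≅ Z.
rank ∂_1 = 4, rank ∂_2 = 6 ⇒ b_1 = 10 − 4 − 6 = 0; all invariant factors of ∂_2 are 1 so no torsion. So H_1 ≅ 0.
rank ∂_2 = 6, rank ∂_3 = 4 ⇒ b_2 = 10 − 6 − 4 = 0; all invariant factors of ∂_3 are 1 so no torsion. So H_2 ≅ 0.
rank ∂_3 = 4, rank ∂_4 = 0 ⇒ b_3 = 5 − 4 − 0 = 1. So H_3 ≅ Z.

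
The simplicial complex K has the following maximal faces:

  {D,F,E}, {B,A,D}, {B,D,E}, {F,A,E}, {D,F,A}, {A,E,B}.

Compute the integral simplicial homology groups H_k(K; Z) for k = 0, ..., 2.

Order the vertices as A < B < D < E < F. Listing each simplex with vertices in this order, K has dimension 2 with simplices:

  0-simplices (5): A, B, D, E, F
  1-simplices (9): AB, AD, AE, AF, BD, BE, DE, DF, EF
  2-simplices (6): ABD, ABE, ADF, AEF, BDE, DEF

Hence C_0 ≅ Z^5, C_1 ≅ Z^9, C_2 ≅ Z^6.

The boundary map ∂_1: C_1 → C_0 sends each edge [p,q] (with p < q) to q − p. For instance
  ∂AB = B − A.
The 5×9 boundary matrix has rank 4 and Smith normal form diag(1,1,1,1).

The boundary map ∂_2: C_2 → C_1 maps a triangle to the signed sum of its edges. For instance
  ∂DEF = EF − DF + DE,
  ∂BDE = DE − BE + BD.
As a 9×6 matrix over Z this has rank 5, with invariant factors (1,1,1,1,1).

From H_k ≅ ker(∂_k) / im(∂_{k+1}) we obtain:

  H_0: rank C_0 − rank ∂_1 = 5 − 4 = 1, and the invariant factors of ∂_1 are all 1, so H_0 = Z.
  H_1: rank ker ∂_1 − rank ∂_2 = (9 − 4) − 5 = 0, and the invariant factors of ∂_2 are all 1, so H_1 = 0.
  H_2: rank ker ∂_2 − rank ∂_3 = (6 − 5) − 0 = 1, and there is no ∂_3, so H_2 = Z.

As a check, the Euler characteristic is 5 − 9 + 6 = 2, which agrees with 1 − 0 + 1 = 2.
(K is a triangulation of the 2-sphere S^2.)

H_0 ≅ Z,  H_1 = 0,  H_2 ≅ Z.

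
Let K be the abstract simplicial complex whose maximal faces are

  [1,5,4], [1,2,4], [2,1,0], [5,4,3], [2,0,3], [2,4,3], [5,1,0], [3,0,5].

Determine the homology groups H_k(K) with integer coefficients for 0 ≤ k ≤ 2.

We work with the vertex ordering 0 < 1 < 2 < 3 < 4 < 5. The simplices of K, each written with vertices in increasing order, are:

  0-simplices (6): [0], [1], [2], [3], [4], [5]
  1-simplices (12): [0,1], [0,2], [0,3], [0,5], [1,2], [1,4], [1,5], [2,3], [2,4], [3,4], [3,5], [4,5]
  2-simplices (8): [0,1,2], [0,1,5], [0,2,3], [0,3,5], [1,2,4], [1,4,5], [2,3,4], [3,4,5]

so the chain groups are C_0 ≅ Z^6, C_1 ≅ Z^12, C_2 ≅ Z^8.

The boundary map ∂_1: C_1 → C_0 is given by ∂[p,q] = [q] − [p].
The resulting 6×12 matrix has rank 5, and its Smith normal form has invariant factors (1,1,1,1,1).

∂_2: C_2 → C_1 acts by ∂[p,q,r] = [q,r] − [p,r] + [p,q]. For instance
  ∂[2,3,4] = [3,4] − [2,4] + [2,3],
  ∂[1,2,4] = [2,4] − [1,4] + [1,2].
The resulting 12×8 matrix has rank 7, and its Smith normal form has invariant factors (1,1,1,1,1,1,1).

From H_k ≅ ker(∂_k) / im(∂_{k+1}) we obtain:

  H_0: rank C_0 − rank ∂_1 = 6 − 5 = 1, and the invariant factors of ∂_1 are all 1, so H_0 = Z.
  H_1: rank ker ∂_1 − rank ∂_2 = (12 − 5) − 7 = 0, and the invariant factors of ∂_2 are all 1, so H_1 = 0.
  H_2: rank ker ∂_2 − rank ∂_3 = (8 − 7) − 0 = 1, and there is no ∂_3, so H_2 = Z.

(K is a triangulation of the 2-sphere S^2.)

H_0 = Z,  H_1 = 0,  H_2 = Z.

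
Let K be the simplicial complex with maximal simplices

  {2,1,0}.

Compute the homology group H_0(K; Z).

Take the total order 0 < 1 < 2 on the vertex set. Then K (dimension 2) consists of the simplices:

  0-simplices (3): [0], [1], [2]
  1-simplices (3): [0,1], [0,2], [1,2]
  2-simplices (1): [0,1,2]

giving chain groups C_0 ≅ Z^3, C_1 ≅ Z^3, C_2 ≅ Z^1.

Boundary ∂_1: C_1 → C_0 is given by ∂[p,q] = [q] − [p]. For instance
  ∂[0,2] = [2] − [0].
The 3×3 boundary matrix has rank 2 and Smith normal form diag(1,1).

∂_2: C_2 → C_1 acts by ∂[p,q,r] = [q,r] − [p,r] + [p,q]. For instance
  ∂[0,1,2] = [1,2] − [0,2] + [0,1].
This gives a 3×1 integer matrix of rank 1; reducing to Smith normal form yields diagonal entries (1).

Reading off H_k = ker ∂_k / im ∂_{k+1}:

  H_0: rank C_0 − rank ∂_1 = 3 − 2 = 1, and the invariant factors of ∂_1 are all 1, so H_0 ≅ Z.

H_0 = Z.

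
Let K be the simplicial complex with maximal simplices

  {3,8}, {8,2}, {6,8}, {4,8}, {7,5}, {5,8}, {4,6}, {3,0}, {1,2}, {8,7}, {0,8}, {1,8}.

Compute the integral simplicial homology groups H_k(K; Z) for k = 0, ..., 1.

K has 9 vertices, 12 edges.
rank ∂_0 = 0, rank ∂_1 = 8 ⇒ b_0 = 9 − 0 − 8 = 1; all invariant factors of ∂_1 are 1 so no torsion. So H_0 ≅ Z.
rank ∂_1 = 8, rank ∂_2 = 0 ⇒ b_1 = 12 − 8 − 0 = 4. So H_1 ≅ Z^4.

H_0 ≅ Z,  H_1 ≅ Z^4.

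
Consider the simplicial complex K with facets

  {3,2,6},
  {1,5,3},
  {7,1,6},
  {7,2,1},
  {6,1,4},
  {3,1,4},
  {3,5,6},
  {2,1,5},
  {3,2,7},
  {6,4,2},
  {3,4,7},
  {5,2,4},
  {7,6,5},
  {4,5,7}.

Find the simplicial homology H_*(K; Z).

Take the total order 1 < 2 < 3 < 4 < 5 < 6 < 7 on the vertex set. Then K (dimension 2) consists of the simplices:

  0-simplices (7): [1], [2], [3], [4], [5], [6], [7]
  1-simplices (21): [1,2], [1,3], [1,4], [1,5], [1,6], [1,7], [2,3], [2,4], [2,5], [2,6], [2,7], [3,4], [3,5], [3,6], [3,7], [4,5], [4,6], [4,7], [5,6], [5,7], [6,7]
  2-simplices (14): [1,2,5], [1,2,7], [1,3,4], [1,3,5], [1,4,6], [1,6,7], [2,3,6], [2,3,7], [2,4,5], [2,4,6], [3,4,7], [3,5,6], [4,5,7], [5,6,7]

Hence C_0 ≅ Z^7, C_1 ≅ Z^21, C_2 ≅ Z^14.

The boundary map ∂_1: C_1 → C_0 maps an edge to its endpoints' difference, ∂[p,q] = q − p.
This gives a 7×21 integer matrix of rank 6; reducing to Smith normal form yields diagonal entries (1,1,1,1,1,1).

The boundary map ∂_2: C_2 → C_1 sends each 2-simplex [p,q,r] to [q,r] − [p,r] + [p,q]. For instance
  ∂[5,6,7] = [6,7] − [5,7] + [5,6],
  ∂[1,2,7] = [2,7] − [1,7] + [1,2].
This gives a 21×14 integer matrix of rank 13; reducing to Smith normal form yields diagonal entries (1,1,1,1,1,1,1,1,1,1,1,1,1).

Computing H_k = (kernel of ∂_k) / (image of ∂_{k+1}):

  H_0: rank C_0 − rank ∂_1 = 7 − 6 = 1, and the invariant factors of ∂_1 are all 1, so H_0 ≅ Z.
  H_1: rank ker ∂_1 − rank ∂_2 = (21 − 6) − 13 = 2, and the invariant factors of ∂_2 are all 1, so H_1 ≅ Z^2.
  H_2: rank ker ∂_2 − rank ∂_3 = (14 − 13) − 0 = 1, and there is no ∂_3, so H_2 ≅ Z.

(K is a triangulation of the torus T^2.)

H_0 = Z,  H_1 = Z^2,  H_2 = Z.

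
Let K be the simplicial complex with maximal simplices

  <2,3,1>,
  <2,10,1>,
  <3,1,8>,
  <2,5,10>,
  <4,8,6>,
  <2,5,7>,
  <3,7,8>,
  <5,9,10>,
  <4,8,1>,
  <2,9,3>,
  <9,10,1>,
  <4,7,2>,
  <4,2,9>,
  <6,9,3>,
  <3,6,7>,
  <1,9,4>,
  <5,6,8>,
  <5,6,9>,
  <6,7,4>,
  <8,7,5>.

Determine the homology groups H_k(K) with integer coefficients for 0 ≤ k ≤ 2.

H_0 ≅ Z,  H_1 ≅ Z ⊕ Z_2,  H_2 = 0.

Order the vertices as 1 < 2 < 3 < 4 < 5 < 6 < 7 < 8 < 9 < 10. Listing each simplex with vertices in this order, K has dimension 2 with simplices:

  0-simplices (10): [1], [2], [3], [4], [5], [6], [7], [8], [9], [10]
  1-simplices (30): (30 of them)
  2-simplices (20): (20 of them)

Hence C_0 ≅ Z^10, C_1 ≅ Z^30, C_2 ≅ Z^20.

∂_1: C_1 → C_0 maps an edge to its endpoints' difference, ∂[p,q] = q − p. For instance
  ∂[5,10] = [10] − [5].
The resulting 10×30 matrix has rank 9, and its Smith normal form has invariant factors (1,1,1,1,1,1,1,1,1).

Boundary ∂_2: C_2 → C_1 acts by ∂[p,q,r] = [q,r] − [p,r] + [p,q]. For instance
  ∂[2,5,7] = [5,7] − [2,7] + [2,5],
  ∂[4,6,8] = [6,8] − [4,8] + [4,6].
This gives a 30×20 integer matrix of rank 20; reducing to Smith normal form yields diagonal entries (1,1,1,1,1,1,1,1,1,1,1,1,1,1,1,1,1,1,1,2).

Reading off H_k = ker ∂_k / im ∂_{k+1}:

  H_0: rank C_0 − rank ∂_1 = 10 − 9 = 1, and the invariant factors of ∂_1 are all 1, so H_0 = Z.
  H_1: rank ker ∂_1 − rank ∂_2 = (30 − 9) − 20 = 1, and ∂_2 has invariant factor 2 > 1, so H_1 = Z ⊕ Z_2.
  H_2: rank ker ∂_2 − rank ∂_3 = (20 − 20) − 0 = 0, and there is no ∂_3, so H_2 = 0.

As a check, the Euler characteristic is 10 − 30 + 20 = 0, which agrees with 1 − 1 + 0 = 0.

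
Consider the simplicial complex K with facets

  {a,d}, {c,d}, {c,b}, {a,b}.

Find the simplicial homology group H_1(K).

H_1 = Z.

We work with the vertex ordering a < b < c < d. The simplices of K, each written with vertices in increasing order, are:

  0-simplices (4): a, b, c, d
  1-simplices (4): ab, ad, bc, cd

so the chain groups are C_0 ≅ Z^4, C_1 ≅ Z^4.

The boundary map ∂_1: C_1 → C_0 is given by ∂[p,q] = [q] − [p]. For instance
  ∂ad = d − a.
This gives a 4×4 integer matrix of rank 3; reducing to Smith normal form yields diagonal entries (1,1,1).

Now H_k = ker ∂_k / im ∂_{k+1}, so:

  H_1: rank ker ∂_1 − rank ∂_2 = (4 − 3) − 0 = 1, and there is no ∂_2, so H_1 ≅ Z.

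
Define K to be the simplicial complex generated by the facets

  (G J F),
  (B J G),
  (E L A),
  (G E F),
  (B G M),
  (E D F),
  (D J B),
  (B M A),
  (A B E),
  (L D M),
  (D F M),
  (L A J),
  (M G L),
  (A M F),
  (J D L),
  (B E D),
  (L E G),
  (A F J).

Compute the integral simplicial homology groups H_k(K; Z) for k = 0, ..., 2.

We work with the vertex ordering A < B < D < E < F < G < J < L < M. The simplices of K, each written with vertices in increasing order, are:

  0-simplices (9): A, B, D, E, F, G, J, L, M
  1-simplices (27): AB, AE, AF, AJ, AL, AM, BD, BE, BG, BJ, BM, DE, DF, DJ, DL, DM, EF, EG, EL, FG, FJ, FM, GJ, GL, GM, JL, LM
  2-simplices (18): ABE, ABM, AEL, AFJ, AFM, AJL, BDE, BDJ, BGJ, BGM, DEF, DFM, DJL, DLM, EFG, EGL, FGJ, GLM

giving chain groups C_0 ≅ Z^9, C_1 ≅ Z^27, C_2 ≅ Z^18.

Boundary ∂_1: C_1 → C_0 sends each edge [p,q] (with p < q) to q − p.
The 9×27 boundary matrix has rank 8 and Smith normal form diag(1,1,1,1,1,1,1,1).

The boundary map ∂_2: C_2 → C_1 sends each 2-simplex [p,q,r] to [q,r] − [p,r] + [p,q]. For instance
  ∂DFM = FM − DM + DF,
  ∂ABE = BE − AE + AB.
The resulting 27×18 matrix has rank 17, and its Smith normal form has invariant factors (1,1,1,1,1,1,1,1,1,1,1,1,1,1,1,1,1).

From H_k ≅ ker(∂_k) / im(∂_{k+1}) we obtain:

  H_0: rank C_0 − rank ∂_1 = 9 − 8 = 1, and the invariant factors of ∂_1 are all 1, so H_0 = Z.
  H_1: rank ker ∂_1 − rank ∂_2 = (27 − 8) − 17 = 2, and the invariant factors of ∂_2 are all 1, so H_1 = Z^2.
  H_2: rank ker ∂_2 − rank ∂_3 = (18 − 17) − 0 = 1, and there is no ∂_3, so H_2 = Z.

H_0 ≅ Z,  H_1 ≅ Z^2,  H_2 ≅ Z.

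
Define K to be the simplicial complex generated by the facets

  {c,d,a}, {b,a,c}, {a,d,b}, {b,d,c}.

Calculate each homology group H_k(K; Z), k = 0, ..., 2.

H_0 ≅ Z,  H_1 = 0,  H_2 ≅ Z.

Fix the vertex order a < b < c < d and write every simplex with vertices in increasing order. Then dim K = 2 and the simplices of K are:

  0-simplices (4): a, b, c, d
  1-simplices (6): ab, ac, ad, bc, bd, cd
  2-simplices (4): abc, abd, acd, bcd

Hence C_0 ≅ Z^4, C_1 ≅ Z^6, C_2 ≅ Z^4.

Boundary ∂_1: C_1 → C_0 sends each edge [p,q] (with p < q) to q − p. For instance
  ∂ac = c − a.
As a 4×6 matrix over Z this has rank 3, with invariant factors (1,1,1).

Boundary ∂_2: C_2 → C_1 sends each 2-simplex [p,q,r] to [q,r] − [p,r] + [p,q]. For instance
  ∂abd = bd − ad + ab,
  ∂abc = bc − ac + ab.
The 6×4 boundary matrix has rank 3 and Smith normal form diag(1,1,1).

Now H_k = ker ∂_k / im ∂_{k+1}, so:

  H_0: rank C_0 − rank ∂_1 = 4 − 3 = 1, and the invariant factors of ∂_1 are all 1, so H_0 ≅ Z.
  H_1: rank ker ∂_1 − rank ∂_2 = (6 − 3) − 3 = 0, and the invariant factors of ∂_2 are all 1, so H_1 ≅ 0.
  H_2: rank ker ∂_2 − rank ∂_3 = (4 − 3) − 0 = 1, and there is no ∂_3, so H_2 ≅ Z.

As a check, the Euler characteristic is 4 − 6 + 4 = 2, which agrees with 1 − 0 + 1 = 2.
(K is a triangulation of the 2-sphere S^2.)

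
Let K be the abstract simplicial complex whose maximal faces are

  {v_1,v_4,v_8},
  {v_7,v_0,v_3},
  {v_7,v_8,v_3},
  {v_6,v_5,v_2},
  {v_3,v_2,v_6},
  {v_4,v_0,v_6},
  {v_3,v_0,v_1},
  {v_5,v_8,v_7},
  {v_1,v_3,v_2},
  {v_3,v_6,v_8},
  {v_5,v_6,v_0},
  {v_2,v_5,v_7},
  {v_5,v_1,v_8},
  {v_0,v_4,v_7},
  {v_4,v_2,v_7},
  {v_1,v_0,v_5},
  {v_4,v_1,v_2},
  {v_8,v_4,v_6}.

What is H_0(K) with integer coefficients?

H_0 = Z.

Take the total order v_0 < v_1 < v_2 < v_3 < v_4 < v_5 < v_6 < v_7 < v_8 on the vertex set. Then K (dimension 2) consists of the simplices:

  0-simplices (9): [v_0], [v_1], [v_2], [v_3], [v_4], [v_5], [v_6], [v_7], [v_8]
  1-simplices (27): (27 of them)
  2-simplices (18): (18 of them)

Hence C_0 ≅ Z^9, C_1 ≅ Z^27, C_2 ≅ Z^18.

Boundary ∂_1: C_1 → C_0 sends each edge [p,q] (with p < q) to q − p. For instance
  ∂[v_5,v_8] = [v_8] − [v_5].
The 9×27 boundary matrix has rank 8 and Smith normal form diag(1,1,1,1,1,1,1,1).

∂_2: C_2 → C_1 sends each 2-simplex [p,q,r] to [q,r] − [p,r] + [p,q]. For instance
  ∂[v_0,v_1,v_3] = [v_1,v_3] − [v_0,v_3] + [v_0,v_1],
  ∂[v_1,v_4,v_8] = [v_4,v_8] − [v_1,v_8] + [v_1,v_4].
The resulting 27×18 matrix has rank 17, and its Smith normal form has invariant factors (1,1,1,1,1,1,1,1,1,1,1,1,1,1,1,1,1).

Reading off H_k = ker ∂_k / im ∂_{k+1}:

  H_0: rank C_0 − rank ∂_1 = 9 − 8 = 1, and the invariant factors of ∂_1 are all 1, so H_0 ≅ Z.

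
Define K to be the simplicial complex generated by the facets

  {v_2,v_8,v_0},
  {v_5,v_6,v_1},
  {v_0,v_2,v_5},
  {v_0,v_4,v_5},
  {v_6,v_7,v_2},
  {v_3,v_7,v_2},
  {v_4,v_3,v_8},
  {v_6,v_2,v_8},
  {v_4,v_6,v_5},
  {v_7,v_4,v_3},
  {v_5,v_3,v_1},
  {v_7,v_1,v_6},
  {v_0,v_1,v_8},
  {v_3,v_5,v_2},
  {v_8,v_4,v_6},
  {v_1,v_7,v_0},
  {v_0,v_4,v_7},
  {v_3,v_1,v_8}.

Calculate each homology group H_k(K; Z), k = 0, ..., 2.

H_0 = Z,  H_1 = Z^2,  H_2 = Z.

We work with the vertex ordering v_0 < v_1 < v_2 < v_3 < v_4 < v_5 < v_6 < v_7 < v_8. The simplices of K, each written with vertices in increasing order, are:

  0-simplices (9): [v_0], [v_1], [v_2], [v_3], [v_4], [v_5], [v_6], [v_7], [v_8]
  1-simplices (27): (27 of them)
  2-simplices (18): (18 of them)

so the chain groups are C_0 ≅ Z^9, C_1 ≅ Z^27, C_2 ≅ Z^18.

The boundary map ∂_1: C_1 → C_0 maps an edge to its endpoints' difference, ∂[p,q] = q − p. For instance
  ∂[v_4,v_5] = [v_5] − [v_4].
This gives a 9×27 integer matrix of rank 8; reducing to Smith normal form yields diagonal entries (1,1,1,1,1,1,1,1).

Boundary ∂_2: C_2 → C_1 sends each 2-simplex [p,q,r] to [q,r] − [p,r] + [p,q]. For instance
  ∂[v_3,v_4,v_8] = [v_4,v_8] − [v_3,v_8] + [v_3,v_4],
  ∂[v_4,v_5,v_6] = [v_5,v_6] − [v_4,v_6] + [v_4,v_5].
This gives a 27×18 integer matrix of rank 17; reducing to Smith normal form yields diagonal entries (1,1,1,1,1,1,1,1,1,1,1,1,1,1,1,1,1).

Now H_k = ker ∂_k / im ∂_{k+1}, so:

  H_0: rank C_0 − rank ∂_1 = 9 − 8 = 1, and the invariant factors of ∂_1 are all 1, so H_0 ≅ Z.
  H_1: rank ker ∂_1 − rank ∂_2 = (27 − 8) − 17 = 2, and the invariant factors of ∂_2 are all 1, so H_1 ≅ Z^2.
  H_2: rank ker ∂_2 − rank ∂_3 = (18 − 17) − 0 = 1, and there is no ∂_3, so H_2 ≅ Z.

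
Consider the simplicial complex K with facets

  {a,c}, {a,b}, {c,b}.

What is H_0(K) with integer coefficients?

H_0 = Z.

Order the vertices as a < b < c. Listing each simplex with vertices in this order, K has dimension 1 with simplices:

  0-simplices (3): a, b, c
  1-simplices (3): ab, ac, bc

Hence C_0 ≅ Z^3, C_1 ≅ Z^3.

∂_1: C_1 → C_0 is given by ∂[p,q] = [q] − [p]. For instance
  ∂ab = b − a.
The resulting 3×3 matrix has rank 2, and its Smith normal form has invariant factors (1,1).

Reading off H_k = ker ∂_k / im ∂_{k+1}:

  H_0: rank C_0 − rank ∂_1 = 3 − 2 = 1, and the invariant factors of ∂_1 are all 1, so H_0 ≅ Z.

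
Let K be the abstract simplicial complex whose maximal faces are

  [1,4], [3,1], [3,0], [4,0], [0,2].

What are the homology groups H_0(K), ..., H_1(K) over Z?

K has 5 vertices, 5 edges.
rank ∂_0 = 0, rank ∂_1 = 4 ⇒ b_0 = 5 − 0 − 4 = 1; all invariant factors of ∂_1 are 1 so no torsion. So H_0 ≅ Z.
rank ∂_1 = 4, rank ∂_2 = 0 ⇒ b_1 = 5 − 4 − 0 = 1. So H_1 ≅ Z.

H_0 ≅ Z,  H_1 ≅ Z.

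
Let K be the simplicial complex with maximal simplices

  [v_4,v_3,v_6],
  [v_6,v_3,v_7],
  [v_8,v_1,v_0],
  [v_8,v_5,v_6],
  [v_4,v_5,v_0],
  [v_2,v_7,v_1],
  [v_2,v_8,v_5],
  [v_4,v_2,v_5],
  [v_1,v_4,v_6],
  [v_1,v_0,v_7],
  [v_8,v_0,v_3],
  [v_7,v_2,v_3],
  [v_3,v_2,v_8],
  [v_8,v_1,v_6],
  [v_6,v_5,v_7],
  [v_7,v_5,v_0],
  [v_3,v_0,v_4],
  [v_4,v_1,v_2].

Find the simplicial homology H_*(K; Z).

Order the vertices as v_0 < v_1 < v_2 < v_3 < v_4 < v_5 < v_6 < v_7 < v_8. Listing each simplex with vertices in this order, K has dimension 2 with simplices:

  0-simplices (9): [v_0], [v_1], [v_2], [v_3], [v_4], [v_5], [v_6], [v_7], [v_8]
  1-simplices (27): (27 of them)
  2-simplices (18): (18 of them)

so the chain groups are C_0 ≅ Z^9, C_1 ≅ Z^27, C_2 ≅ Z^18.

∂_1: C_1 → C_0 maps an edge to its endpoints' difference, ∂[p,q] = q − p. For instance
  ∂[v_1,v_6] = [v_6] − [v_1].
As a 9×27 matrix over Z this has rank 8, with invariant factors (1,1,1,1,1,1,1,1).

∂_2: C_2 → C_1 sends each 2-simplex [p,q,r] to [q,r] − [p,r] + [p,q]. For instance
  ∂[v_3,v_6,v_7] = [v_6,v_7] − [v_3,v_7] + [v_3,v_6],
  ∂[v_2,v_3,v_7] = [v_3,v_7] − [v_2,v_7] + [v_2,v_3].
The 27×18 boundary matrix has rank 17 and Smith normal form diag(1,1,1,1,1,1,1,1,1,1,1,1,1,1,1,1,1).

From H_k ≅ ker(∂_k) / im(∂_{k+1}) we obtain:

  H_0: rank C_0 − rank ∂_1 = 9 − 8 = 1, and the invariant factors of ∂_1 are all 1, so H_0 ≅ Z.
  H_1: rank ker ∂_1 − rank ∂_2 = (27 − 8) − 17 = 2, and the invariant factors of ∂_2 are all 1, so H_1 ≅ Z^2.
  H_2: rank ker ∂_2 − rank ∂_3 = (18 − 17) − 0 = 1, and there is no ∂_3, so H_2 ≅ Z.

As a check, the Euler characteristic is 9 − 27 + 18 = 0, which agrees with 1 − 2 + 1 = 0.
(K is a triangulation of the torus T^2.)

H_0 ≅ Z,  H_1 ≅ Z^2,  H_2 ≅ Z.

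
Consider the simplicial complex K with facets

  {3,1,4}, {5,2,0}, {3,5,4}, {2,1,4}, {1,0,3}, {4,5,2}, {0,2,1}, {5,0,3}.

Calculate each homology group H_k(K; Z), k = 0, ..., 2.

H_0 = Z,  H_1 = 0,  H_2 = Z.

K has 6 vertices, 12 edges, 8 triangles.
rank ∂_0 = 0, rank ∂_1 = 5 ⇒ b_0 = 6 − 0 − 5 = 1; all invariant factors of ∂_1 are 1 so no torsion. So H_0 ≅ Z.
rank ∂_1 = 5, rank ∂_2 = 7 ⇒ b_1 = 12 − 5 − 7 = 0; all invariant factors of ∂_2 are 1 so no torsion. So H_1 ≅ 0.
rank ∂_2 = 7, rank ∂_3 = 0 ⇒ b_2 = 8 − 7 − 0 = 1. So H_2 ≅ Z.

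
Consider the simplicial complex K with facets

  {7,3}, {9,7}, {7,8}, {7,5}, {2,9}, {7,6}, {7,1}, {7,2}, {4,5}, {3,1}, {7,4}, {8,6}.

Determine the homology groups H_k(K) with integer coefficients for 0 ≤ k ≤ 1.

H_0 ≅ Z,  H_1 ≅ Z^4.

Fix the vertex order 1 < 2 < 3 < 4 < 5 < 6 < 7 < 8 < 9 and write every simplex with vertices in increasing order. Then dim K = 1 and the simplices of K are:

  0-simplices (9): [1], [2], [3], [4], [5], [6], [7], [8], [9]
  1-simplices (12): [1,3], [1,7], [2,7], [2,9], [3,7], [4,5], [4,7], [5,7], [6,7], [6,8], [7,8], [7,9]

giving chain groups C_0 ≅ Z^9, C_1 ≅ Z^12.

The boundary map ∂_1: C_1 → C_0 sends each edge [p,q] (with p < q) to q − p. For instance
  ∂[5,7] = [7] − [5].
The 9×12 boundary matrix has rank 8 and Smith normal form diag(1,1,1,1,1,1,1,1).

Reading off H_k = ker ∂_k / im ∂_{k+1}:

  H_0: rank C_0 − rank ∂_1 = 9 − 8 = 1, and the invariant factors of ∂_1 are all 1, so H_0 = Z.
  H_1: rank ker ∂_1 − rank ∂_2 = (12 − 8) − 0 = 4, and there is no ∂_2, so H_1 = Z^4.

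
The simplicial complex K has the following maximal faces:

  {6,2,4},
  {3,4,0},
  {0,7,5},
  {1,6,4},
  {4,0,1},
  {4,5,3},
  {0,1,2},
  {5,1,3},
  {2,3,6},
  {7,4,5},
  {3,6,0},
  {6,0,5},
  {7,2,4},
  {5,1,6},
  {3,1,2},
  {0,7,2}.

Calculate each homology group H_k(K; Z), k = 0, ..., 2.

Fix the vertex order 0 < 1 < 2 < 3 < 4 < 5 < 6 < 7 and write every simplex with vertices in increasing order. Then dim K = 2 and the simplices of K are:

  0-simplices (8): [0], [1], [2], [3], [4], [5], [6], [7]
  1-simplices (24): (24 of them)
  2-simplices (16): [0,1,2], [0,1,4], [0,2,7], [0,3,4], [0,3,6], [0,5,6], [0,5,7], [1,2,3], [1,3,5], [1,4,6], [1,5,6], [2,3,6], [2,4,6], [2,4,7], [3,4,5], [4,5,7]

so the chain groups are C_0 ≅ Z^8, C_1 ≅ Z^24, C_2 ≅ Z^16.

Boundary ∂_1: C_1 → C_0 maps an edge to its endpoints' difference, ∂[p,q] = q − p.
As a 8×24 matrix over Z this has rank 7, with invariant factors (1,1,1,1,1,1,1).

Boundary ∂_2: C_2 → C_1 acts by ∂[p,q,r] = [q,r] − [p,r] + [p,q]. For instance
  ∂[0,5,7] = [5,7] − [0,7] + [0,5],
  ∂[2,4,6] = [4,6] − [2,6] + [2,4].
This gives a 24×16 integer matrix of rank 15; reducing to Smith normal form yields diagonal entries (1,1,1,1,1,1,1,1,1,1,1,1,1,1,1).

From H_k ≅ ker(∂_k) / im(∂_{k+1}) we obtain:

  H_0: rank C_0 − rank ∂_1 = 8 − 7 = 1, and the invariant factors of ∂_1 are all 1, so H_0 ≅ Z.
  H_1: rank ker ∂_1 − rank ∂_2 = (24 − 7) − 15 = 2, and the invariant factors of ∂_2 are all 1, so H_1 ≅ Z^2.
  H_2: rank ker ∂_2 − rank ∂_3 = (16 − 15) − 0 = 1, and there is no ∂_3, so H_2 ≅ Z.

As a check, the Euler characteristic is 8 − 24 + 16 = 0, which agrees with 1 − 2 + 1 = 0.

H_0 = Z,  H_1 = Z^2,  H_2 = Z.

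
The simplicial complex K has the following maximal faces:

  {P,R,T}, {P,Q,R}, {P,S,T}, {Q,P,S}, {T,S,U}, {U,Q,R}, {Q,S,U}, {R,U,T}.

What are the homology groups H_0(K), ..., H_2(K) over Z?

Take the total order P < Q < R < S < T < U on the vertex set. Then K (dimension 2) consists of the simplices:

  0-simplices (6): P, Q, R, S, T, U
  1-simplices (12): PQ, PR, PS, PT, QR, QS, QU, RT, RU, ST, SU, TU
  2-simplices (8): PQR, PQS, PRT, PST, QRU, QSU, RTU, STU

giving chain groups C_0 ≅ Z^6, C_1 ≅ Z^12, C_2 ≅ Z^8.

The boundary map ∂_1: C_1 → C_0 is given by ∂[p,q] = [q] − [p].
As a 6×12 matrix over Z this has rank 5, with invariant factors (1,1,1,1,1).

Boundary ∂_2: C_2 → C_1 sends each 2-simplex [p,q,r] to [q,r] − [p,r] + [p,q]. For instance
  ∂PQR = QR − PR + PQ,
  ∂PQS = QS − PS + PQ.
As a 12×8 matrix over Z this has rank 7, with invariant factors (1,1,1,1,1,1,1).

From H_k ≅ ker(∂_k) / im(∂_{k+1}) we obtain:

  H_0: rank C_0 − rank ∂_1 = 6 − 5 = 1, and the invariant factors of ∂_1 are all 1, so H_0 ≅ Z.
  H_1: rank ker ∂_1 − rank ∂_2 = (12 − 5) − 7 = 0, and the invariant factors of ∂_2 are all 1, so H_1 ≅ 0.
  H_2: rank ker ∂_2 − rank ∂_3 = (8 − 7) − 0 = 1, and there is no ∂_3, so H_2 ≅ Z.

As a check, the Euler characteristic is 6 − 12 + 8 = 2, which agrees with 1 − 0 + 1 = 2.

H_0 = Z,  H_1 = 0,  H_2 = Z.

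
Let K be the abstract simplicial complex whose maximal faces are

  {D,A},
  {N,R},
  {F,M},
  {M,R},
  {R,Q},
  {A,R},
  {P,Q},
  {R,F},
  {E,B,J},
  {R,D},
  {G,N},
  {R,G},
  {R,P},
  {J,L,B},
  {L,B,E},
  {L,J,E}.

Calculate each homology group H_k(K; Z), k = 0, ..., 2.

H_0 = Z^2,  H_1 = Z^4,  H_2 = Z.

Order the vertices as A < B < D < E < F < G < J < L < M < N < P < Q < R. Listing each simplex with vertices in this order, K has dimension 2 with simplices:

  0-simplices (13): A, B, D, E, F, G, J, L, M, N, P, Q, R
  1-simplices (18): AD, AR, BE, BJ, BL, DR, EJ, EL, FM, FR, GN, GR, JL, MR, NR, PQ, PR, QR
  2-simplices (4): BEJ, BEL, BJL, EJL

Hence C_0 ≅ Z^13, C_1 ≅ Z^18, C_2 ≅ Z^4.

∂_1: C_1 → C_0 sends each edge [p,q] (with p < q) to q − p.
The 13×18 boundary matrix has rank 11 and Smith normal form diag(1,1,1,1,1,1,1,1,1,1,1).

∂_2: C_2 → C_1 sends each 2-simplex [p,q,r] to [q,r] − [p,r] + [p,q]. For instance
  ∂BJL = JL − BL + BJ,
  ∂EJL = JL − EL + EJ.
As a 18×4 matrix over Z this has rank 3, with invariant factors (1,1,1).

Reading off H_k = ker ∂_k / im ∂_{k+1}:

  H_0: rank C_0 − rank ∂_1 = 13 − 11 = 2, and the invariant factors of ∂_1 are all 1, so H_0 ≅ Z^2.
  H_1: rank ker ∂_1 − rank ∂_2 = (18 − 11) − 3 = 4, and the invariant factors of ∂_2 are all 1, so H_1 ≅ Z^4.
  H_2: rank ker ∂_2 − rank ∂_3 = (4 − 3) − 0 = 1, and there is no ∂_3, so H_2 ≅ Z.

As a check, the Euler characteristic is 13 − 18 + 4 = -1, which agrees with 2 − 4 + 1 = -1.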